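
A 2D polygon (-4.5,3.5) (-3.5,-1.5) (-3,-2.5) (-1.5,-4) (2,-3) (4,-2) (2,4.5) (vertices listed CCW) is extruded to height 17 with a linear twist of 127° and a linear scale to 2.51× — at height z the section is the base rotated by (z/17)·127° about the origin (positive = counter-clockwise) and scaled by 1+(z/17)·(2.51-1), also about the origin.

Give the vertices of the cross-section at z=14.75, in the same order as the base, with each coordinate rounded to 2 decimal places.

Cross-section at z=14.75: (-4.00,-12.55) (6.04,-6.39) (7.81,-4.51) (9.87,-0.06) (4.91,6.73) (1.15,10.27) (-11.35,0.75)

t = z/height = 14.75/17 = 0.867647
s = 1 + (scale-1)·z/height = 1 + (2.51-1)·14.75/17 = 2.310147
θ = twist·z/height = 127°·14.75/17 = 110.1912° = 1.923199 rad
cos θ = -0.345154, sin θ = 0.938546 (intermediates below are computed at full precision and shown rounded to 5 d.p.)
v1: (-4.5,3.5) → rotate → (-1.73172,-5.43150) → ×s → (-4.00053,-12.54755) → (-4.00,-12.55)
v2: (-3.5,-1.5) → rotate → (2.61586,-2.76718) → ×s → (6.04301,-6.39260) → (6.04,-6.39)
v3: (-3,-2.5) → rotate → (3.38183,-1.95275) → ×s → (7.81252,-4.51115) → (7.81,-4.51)
v4: (-1.5,-4) → rotate → (4.27192,-0.02720) → ×s → (9.86875,-0.06285) → (9.87,-0.06)
v5: (2,-3) → rotate → (2.12533,2.91255) → ×s → (4.90983,6.72843) → (4.91,6.73)
v6: (4,-2) → rotate → (0.49648,4.44449) → ×s → (1.14694,10.26743) → (1.15,10.27)
v7: (2,4.5) → rotate → (-4.91377,0.32390) → ×s → (-11.35152,0.74826) → (-11.35,0.75)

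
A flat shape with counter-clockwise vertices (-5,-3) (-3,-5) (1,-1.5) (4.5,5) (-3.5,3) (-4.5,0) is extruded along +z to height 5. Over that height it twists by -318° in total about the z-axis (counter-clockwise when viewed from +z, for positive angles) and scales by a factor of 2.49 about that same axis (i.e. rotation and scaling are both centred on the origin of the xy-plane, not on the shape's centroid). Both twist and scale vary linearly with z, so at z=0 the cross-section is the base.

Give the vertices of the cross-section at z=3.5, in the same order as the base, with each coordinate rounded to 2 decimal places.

t = z/height = 3.5/5 = 0.7
s = 1 + (scale-1)·z/height = 1 + (2.49-1)·3.5/5 = 2.043000
θ = twist·z/height = -318°·3.5/5 = -222.6000° = -3.885103 rad
cos θ = -0.736097, sin θ = 0.676876 (intermediates below are computed at full precision and shown rounded to 5 d.p.)
v1: (-5,-3) → rotate → (5.71111,-1.17609) → ×s → (11.66780,-2.40275) → (11.67,-2.40)
v2: (-3,-5) → rotate → (5.59267,1.64986) → ×s → (11.42583,3.37066) → (11.43,3.37)
v3: (1,-1.5) → rotate → (0.27922,1.78102) → ×s → (0.57044,3.63863) → (0.57,3.64)
v4: (4.5,5) → rotate → (-6.69682,-0.63454) → ×s → (-13.68160,-1.29637) → (-13.68,-1.30)
v5: (-3.5,3) → rotate → (0.54571,-4.57736) → ×s → (1.11489,-9.35154) → (1.11,-9.35)
v6: (-4.5,0) → rotate → (3.31244,-3.04594) → ×s → (6.76731,-6.22286) → (6.77,-6.22)

Cross-section at z=3.5: (11.67,-2.40) (11.43,3.37) (0.57,3.64) (-13.68,-1.30) (1.11,-9.35) (6.77,-6.22)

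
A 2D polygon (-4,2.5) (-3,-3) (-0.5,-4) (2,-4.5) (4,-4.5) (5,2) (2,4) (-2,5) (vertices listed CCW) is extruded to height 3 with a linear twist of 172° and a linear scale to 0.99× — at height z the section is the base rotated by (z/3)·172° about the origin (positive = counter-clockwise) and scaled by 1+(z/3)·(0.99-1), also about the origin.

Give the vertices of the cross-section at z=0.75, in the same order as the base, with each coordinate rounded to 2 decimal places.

t = z/height = 0.75/3 = 0.25
s = 1 + (scale-1)·z/height = 1 + (0.99-1)·0.75/3 = 0.997500
θ = twist·z/height = 172°·0.75/3 = 43.0000° = 0.750492 rad
cos θ = 0.731354, sin θ = 0.681998 (intermediates below are computed at full precision and shown rounded to 5 d.p.)
v1: (-4,2.5) → rotate → (-4.63041,-0.89961) → ×s → (-4.61883,-0.89736) → (-4.62,-0.90)
v2: (-3,-3) → rotate → (-0.14807,-4.24006) → ×s → (-0.14770,-4.22946) → (-0.15,-4.23)
v3: (-0.5,-4) → rotate → (2.36232,-3.26641) → ×s → (2.35641,-3.25825) → (2.36,-3.26)
v4: (2,-4.5) → rotate → (4.53170,-1.92709) → ×s → (4.52037,-1.92228) → (4.52,-1.92)
v5: (4,-4.5) → rotate → (5.99441,-0.56310) → ×s → (5.97942,-0.56169) → (5.98,-0.56)
v6: (5,2) → rotate → (2.29277,4.87270) → ×s → (2.28704,4.86052) → (2.29,4.86)
v7: (2,4) → rotate → (-1.26529,4.28941) → ×s → (-1.26212,4.27869) → (-1.26,4.28)
v8: (-2,5) → rotate → (-4.87270,2.29277) → ×s → (-4.86052,2.28704) → (-4.86,2.29)

Cross-section at z=0.75: (-4.62,-0.90) (-0.15,-4.23) (2.36,-3.26) (4.52,-1.92) (5.98,-0.56) (2.29,4.86) (-1.26,4.28) (-4.86,2.29)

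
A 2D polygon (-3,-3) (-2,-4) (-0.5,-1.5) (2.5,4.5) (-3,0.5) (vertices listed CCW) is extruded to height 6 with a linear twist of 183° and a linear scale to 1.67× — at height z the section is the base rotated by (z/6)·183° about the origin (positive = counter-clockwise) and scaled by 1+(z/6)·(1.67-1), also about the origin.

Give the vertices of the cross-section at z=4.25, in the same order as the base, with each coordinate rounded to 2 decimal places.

t = z/height = 4.25/6 = 0.708333
s = 1 + (scale-1)·z/height = 1 + (1.67-1)·4.25/6 = 1.474583
θ = twist·z/height = 183°·4.25/6 = 129.6250° = 2.262383 rad
cos θ = -0.637760, sin θ = 0.770235 (intermediates below are computed at full precision and shown rounded to 5 d.p.)
v1: (-3,-3) → rotate → (4.22399,-0.39742) → ×s → (6.22862,-0.58604) → (6.23,-0.59)
v2: (-2,-4) → rotate → (4.35646,1.01057) → ×s → (6.42396,1.49017) → (6.42,1.49)
v3: (-0.5,-1.5) → rotate → (1.47423,0.57152) → ×s → (2.17388,0.84276) → (2.17,0.84)
v4: (2.5,4.5) → rotate → (-5.06046,-0.94433) → ×s → (-7.46207,-1.39250) → (-7.46,-1.39)
v5: (-3,0.5) → rotate → (1.52816,-2.62959) → ×s → (2.25340,-3.87754) → (2.25,-3.88)

Cross-section at z=4.25: (6.23,-0.59) (6.42,1.49) (2.17,0.84) (-7.46,-1.39) (2.25,-3.88)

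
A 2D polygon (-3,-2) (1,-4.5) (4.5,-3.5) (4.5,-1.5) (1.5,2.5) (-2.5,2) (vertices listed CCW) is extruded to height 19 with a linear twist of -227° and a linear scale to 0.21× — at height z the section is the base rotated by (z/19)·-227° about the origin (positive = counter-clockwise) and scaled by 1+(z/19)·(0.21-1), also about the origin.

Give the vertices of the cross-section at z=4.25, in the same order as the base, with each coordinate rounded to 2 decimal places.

Cross-section at z=4.25: (-2.84,0.87) (-2.35,-2.98) (0.11,-4.69) (1.39,-3.65) (2.38,0.34) (-0.03,2.64)

t = z/height = 4.25/19 = 0.223684
s = 1 + (scale-1)·z/height = 1 + (0.21-1)·4.25/19 = 0.823289
θ = twist·z/height = -227°·4.25/19 = -50.7763° = -0.886214 rad
cos θ = 0.632350, sin θ = -0.774683 (intermediates below are computed at full precision and shown rounded to 5 d.p.)
v1: (-3,-2) → rotate → (-3.44642,1.05935) → ×s → (-2.83740,0.87215) → (-2.84,0.87)
v2: (1,-4.5) → rotate → (-2.85372,-3.62026) → ×s → (-2.34944,-2.98052) → (-2.35,-2.98)
v3: (4.5,-3.5) → rotate → (0.13418,-5.69930) → ×s → (0.11047,-4.69217) → (0.11,-4.69)
v4: (4.5,-1.5) → rotate → (1.68355,-4.43460) → ×s → (1.38605,-3.65096) → (1.39,-3.65)
v5: (1.5,2.5) → rotate → (2.88523,0.41885) → ×s → (2.37538,0.34483) → (2.38,0.34)
v6: (-2.5,2) → rotate → (-0.03151,3.20141) → ×s → (-0.02594,2.63568) → (-0.03,2.64)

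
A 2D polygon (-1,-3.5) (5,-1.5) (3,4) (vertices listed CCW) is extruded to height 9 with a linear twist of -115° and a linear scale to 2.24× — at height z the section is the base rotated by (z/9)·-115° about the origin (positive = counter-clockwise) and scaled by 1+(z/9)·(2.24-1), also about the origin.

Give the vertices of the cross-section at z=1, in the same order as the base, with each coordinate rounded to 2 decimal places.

t = z/height = 1/9 = 0.111111
s = 1 + (scale-1)·z/height = 1 + (2.24-1)·1/9 = 1.137778
θ = twist·z/height = -115°·1/9 = -12.7778° = -0.223014 rad
cos θ = 0.975235, sin θ = -0.221170 (intermediates below are computed at full precision and shown rounded to 5 d.p.)
v1: (-1,-3.5) → rotate → (-1.74933,-3.19215) → ×s → (-1.99035,-3.63196) → (-1.99,-3.63)
v2: (5,-1.5) → rotate → (4.54442,-2.56870) → ×s → (5.17054,-2.92261) → (5.17,-2.92)
v3: (3,4) → rotate → (3.81039,3.23743) → ×s → (4.33537,3.68348) → (4.34,3.68)

Cross-section at z=1: (-1.99,-3.63) (5.17,-2.92) (4.34,3.68)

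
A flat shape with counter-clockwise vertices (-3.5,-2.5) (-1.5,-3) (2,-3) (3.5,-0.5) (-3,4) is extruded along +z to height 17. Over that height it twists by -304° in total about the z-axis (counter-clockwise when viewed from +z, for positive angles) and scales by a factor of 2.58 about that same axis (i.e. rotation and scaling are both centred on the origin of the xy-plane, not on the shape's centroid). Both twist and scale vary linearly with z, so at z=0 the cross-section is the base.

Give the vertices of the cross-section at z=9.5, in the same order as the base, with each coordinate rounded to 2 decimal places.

Cross-section at z=9.5: (5.66,5.79) (1.79,6.06) (-4.70,4.90) (-6.65,-0.23) (6.88,-6.42)

t = z/height = 9.5/17 = 0.558824
s = 1 + (scale-1)·z/height = 1 + (2.58-1)·9.5/17 = 1.882941
θ = twist·z/height = -304°·9.5/17 = -169.8824° = -2.965006 rad
cos θ = -0.984449, sin θ = -0.175670 (intermediates below are computed at full precision and shown rounded to 5 d.p.)
v1: (-3.5,-2.5) → rotate → (3.00640,3.07597) → ×s → (5.66087,5.79187) → (5.66,5.79)
v2: (-1.5,-3) → rotate → (0.94966,3.21685) → ×s → (1.78816,6.05714) → (1.79,6.06)
v3: (2,-3) → rotate → (-2.49591,2.60201) → ×s → (-4.69965,4.89943) → (-4.70,4.90)
v4: (3.5,-0.5) → rotate → (-3.53341,-0.12262) → ×s → (-6.65320,-0.23089) → (-6.65,-0.23)
v5: (-3,4) → rotate → (3.65603,-3.41079) → ×s → (6.88408,-6.42231) → (6.88,-6.42)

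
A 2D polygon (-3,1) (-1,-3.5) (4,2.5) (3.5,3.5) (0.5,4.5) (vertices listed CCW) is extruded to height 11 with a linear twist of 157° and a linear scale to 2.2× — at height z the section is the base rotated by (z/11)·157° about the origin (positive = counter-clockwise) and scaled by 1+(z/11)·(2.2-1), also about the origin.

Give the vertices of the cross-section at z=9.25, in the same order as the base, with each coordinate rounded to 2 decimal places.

Cross-section at z=9.25: (2.54,-5.82) (6.57,3.21) (-9.11,2.61) (-9.93,0.52) (-7.39,-5.31)

t = z/height = 9.25/11 = 0.840909
s = 1 + (scale-1)·z/height = 1 + (2.2-1)·9.25/11 = 2.009091
θ = twist·z/height = 157°·9.25/11 = 132.0227° = 2.304231 rad
cos θ = -0.669425, sin θ = 0.742879 (intermediates below are computed at full precision and shown rounded to 5 d.p.)
v1: (-3,1) → rotate → (1.26540,-2.89806) → ×s → (2.54230,-5.82247) → (2.54,-5.82)
v2: (-1,-3.5) → rotate → (3.26950,1.60011) → ×s → (6.56873,3.21477) → (6.57,3.21)
v3: (4,2.5) → rotate → (-4.53490,1.29795) → ×s → (-9.11103,2.60771) → (-9.11,2.61)
v4: (3.5,3.5) → rotate → (-4.94307,0.25709) → ×s → (-9.93107,0.51652) → (-9.93,0.52)
v5: (0.5,4.5) → rotate → (-3.67767,-2.64097) → ×s → (-7.38877,-5.30596) → (-7.39,-5.31)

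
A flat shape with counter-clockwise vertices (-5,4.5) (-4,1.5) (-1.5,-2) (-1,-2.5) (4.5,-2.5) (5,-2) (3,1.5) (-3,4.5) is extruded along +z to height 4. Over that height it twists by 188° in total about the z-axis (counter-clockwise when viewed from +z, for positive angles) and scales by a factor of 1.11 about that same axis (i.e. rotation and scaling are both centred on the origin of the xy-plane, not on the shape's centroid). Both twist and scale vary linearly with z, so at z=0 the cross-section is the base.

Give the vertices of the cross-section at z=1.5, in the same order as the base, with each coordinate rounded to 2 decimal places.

t = z/height = 1.5/4 = 0.375
s = 1 + (scale-1)·z/height = 1 + (1.11-1)·1.5/4 = 1.041250
θ = twist·z/height = 188°·1.5/4 = 70.5000° = 1.230457 rad
cos θ = 0.333807, sin θ = 0.942641 (intermediates below are computed at full precision and shown rounded to 5 d.p.)
v1: (-5,4.5) → rotate → (-5.91092,-3.21108) → ×s → (-6.15475,-3.34353) → (-6.15,-3.34)
v2: (-4,1.5) → rotate → (-2.74919,-3.26986) → ×s → (-2.86259,-3.40474) → (-2.86,-3.40)
v3: (-1.5,-2) → rotate → (1.38457,-2.08158) → ×s → (1.44169,-2.16744) → (1.44,-2.17)
v4: (-1,-2.5) → rotate → (2.02280,-1.77716) → ×s → (2.10624,-1.85047) → (2.11,-1.85)
v5: (4.5,-2.5) → rotate → (3.85873,3.40737) → ×s → (4.01791,3.54792) → (4.02,3.55)
v6: (5,-2) → rotate → (3.55432,4.04559) → ×s → (3.70093,4.21247) → (3.70,4.21)
v7: (3,1.5) → rotate → (-0.41254,3.32863) → ×s → (-0.42956,3.46594) → (-0.43,3.47)
v8: (-3,4.5) → rotate → (-5.24331,-1.32579) → ×s → (-5.45959,-1.38048) → (-5.46,-1.38)

Cross-section at z=1.5: (-6.15,-3.34) (-2.86,-3.40) (1.44,-2.17) (2.11,-1.85) (4.02,3.55) (3.70,4.21) (-0.43,3.47) (-5.46,-1.38)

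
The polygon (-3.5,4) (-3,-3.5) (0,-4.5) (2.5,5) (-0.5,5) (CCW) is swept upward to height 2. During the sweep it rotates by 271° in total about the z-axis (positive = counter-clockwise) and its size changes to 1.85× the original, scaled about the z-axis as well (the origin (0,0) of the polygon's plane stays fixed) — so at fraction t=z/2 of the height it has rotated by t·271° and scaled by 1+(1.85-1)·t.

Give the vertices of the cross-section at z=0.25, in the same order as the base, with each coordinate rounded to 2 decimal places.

t = z/height = 0.25/2 = 0.125
s = 1 + (scale-1)·z/height = 1 + (1.85-1)·0.25/2 = 1.106250
θ = twist·z/height = 271°·0.25/2 = 33.8750° = 0.591230 rad
cos θ = 0.830256, sin θ = 0.557383 (intermediates below are computed at full precision and shown rounded to 5 d.p.)
v1: (-3.5,4) → rotate → (-5.13543,1.37018) → ×s → (-5.68107,1.51576) → (-5.68,1.52)
v2: (-3,-3.5) → rotate → (-0.53993,-4.57804) → ×s → (-0.59729,-5.06446) → (-0.60,-5.06)
v3: (0,-4.5) → rotate → (2.50822,-3.73615) → ×s → (2.77472,-4.13312) → (2.77,-4.13)
v4: (2.5,5) → rotate → (-0.71128,5.54474) → ×s → (-0.78685,6.13386) → (-0.79,6.13)
v5: (-0.5,5) → rotate → (-3.20204,3.87259) → ×s → (-3.54226,4.28405) → (-3.54,4.28)

Cross-section at z=0.25: (-5.68,1.52) (-0.60,-5.06) (2.77,-4.13) (-0.79,6.13) (-3.54,4.28)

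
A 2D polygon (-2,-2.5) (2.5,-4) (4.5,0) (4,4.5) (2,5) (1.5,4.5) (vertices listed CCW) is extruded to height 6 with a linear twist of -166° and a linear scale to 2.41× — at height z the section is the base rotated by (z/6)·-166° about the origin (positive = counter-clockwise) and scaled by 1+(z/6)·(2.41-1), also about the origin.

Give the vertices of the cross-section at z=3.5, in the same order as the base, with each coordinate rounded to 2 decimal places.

t = z/height = 3.5/6 = 0.583333
s = 1 + (scale-1)·z/height = 1 + (2.41-1)·3.5/6 = 1.822500
θ = twist·z/height = -166°·3.5/6 = -96.8333° = -1.690060 rad
cos θ = -0.118982, sin θ = -0.992896 (intermediates below are computed at full precision and shown rounded to 5 d.p.)
v1: (-2,-2.5) → rotate → (-2.24428,2.28325) → ×s → (-4.09020,4.16122) → (-4.09,4.16)
v2: (2.5,-4) → rotate → (-4.26904,-2.00631) → ×s → (-7.78033,-3.65651) → (-7.78,-3.66)
v3: (4.5,0) → rotate → (-0.53542,-4.46803) → ×s → (-0.97580,-8.14299) → (-0.98,-8.14)
v4: (4,4.5) → rotate → (3.99211,-4.50700) → ×s → (7.27562,-8.21401) → (7.28,-8.21)
v5: (2,5) → rotate → (4.72652,-2.58070) → ×s → (8.61408,-4.70333) → (8.61,-4.70)
v6: (1.5,4.5) → rotate → (4.28956,-2.02476) → ×s → (7.81773,-3.69013) → (7.82,-3.69)

Cross-section at z=3.5: (-4.09,4.16) (-7.78,-3.66) (-0.98,-8.14) (7.28,-8.21) (8.61,-4.70) (7.82,-3.69)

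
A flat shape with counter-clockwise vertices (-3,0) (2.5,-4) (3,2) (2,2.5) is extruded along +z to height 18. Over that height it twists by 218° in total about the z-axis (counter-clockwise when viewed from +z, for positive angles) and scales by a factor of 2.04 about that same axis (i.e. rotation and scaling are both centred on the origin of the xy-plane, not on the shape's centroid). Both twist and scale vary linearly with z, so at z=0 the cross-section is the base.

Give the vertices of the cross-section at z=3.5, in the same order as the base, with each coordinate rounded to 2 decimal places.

t = z/height = 3.5/18 = 0.194444
s = 1 + (scale-1)·z/height = 1 + (2.04-1)·3.5/18 = 1.202222
θ = twist·z/height = 218°·3.5/18 = 42.3889° = 0.739826 rad
cos θ = 0.738586, sin θ = 0.674159 (intermediates below are computed at full precision and shown rounded to 5 d.p.)
v1: (-3,0) → rotate → (-2.21576,-2.02248) → ×s → (-2.66383,-2.43147) → (-2.66,-2.43)
v2: (2.5,-4) → rotate → (4.54310,-1.26895) → ×s → (5.46182,-1.52556) → (5.46,-1.53)
v3: (3,2) → rotate → (0.86744,3.49965) → ×s → (1.04286,4.20736) → (1.04,4.21)
v4: (2,2.5) → rotate → (-0.20823,3.19478) → ×s → (-0.25033,3.84084) → (-0.25,3.84)

Cross-section at z=3.5: (-2.66,-2.43) (5.46,-1.53) (1.04,4.21) (-0.25,3.84)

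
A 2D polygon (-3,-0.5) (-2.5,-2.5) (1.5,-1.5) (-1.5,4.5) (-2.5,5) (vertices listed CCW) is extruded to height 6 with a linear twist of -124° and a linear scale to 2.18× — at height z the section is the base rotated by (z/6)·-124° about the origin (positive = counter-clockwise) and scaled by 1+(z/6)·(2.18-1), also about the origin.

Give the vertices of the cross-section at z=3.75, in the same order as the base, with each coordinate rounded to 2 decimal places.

Cross-section at z=3.75: (-1.98,4.90) (-5.18,3.30) (-1.98,-3.11) (7.07,4.24) (7.54,6.12)

t = z/height = 3.75/6 = 0.625
s = 1 + (scale-1)·z/height = 1 + (2.18-1)·3.75/6 = 1.737500
θ = twist·z/height = -124°·3.75/6 = -77.5000° = -1.352630 rad
cos θ = 0.216440, sin θ = -0.976296 (intermediates below are computed at full precision and shown rounded to 5 d.p.)
v1: (-3,-0.5) → rotate → (-1.13747,2.82067) → ×s → (-1.97635,4.90091) → (-1.98,4.90)
v2: (-2.5,-2.5) → rotate → (-2.98184,1.89964) → ×s → (-5.18095,3.30063) → (-5.18,3.30)
v3: (1.5,-1.5) → rotate → (-1.13978,-1.78910) → ×s → (-1.98038,-3.10857) → (-1.98,-3.11)
v4: (-1.5,4.5) → rotate → (4.06867,2.43842) → ×s → (7.06932,4.23676) → (7.07,4.24)
v5: (-2.5,5) → rotate → (4.34038,3.52294) → ×s → (7.54141,6.12110) → (7.54,6.12)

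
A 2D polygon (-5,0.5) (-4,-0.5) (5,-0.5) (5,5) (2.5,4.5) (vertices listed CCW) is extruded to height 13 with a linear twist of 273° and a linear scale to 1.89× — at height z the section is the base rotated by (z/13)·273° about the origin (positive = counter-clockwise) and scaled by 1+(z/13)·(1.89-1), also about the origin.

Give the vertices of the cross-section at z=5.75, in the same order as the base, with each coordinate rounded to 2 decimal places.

t = z/height = 5.75/13 = 0.442308
s = 1 + (scale-1)·z/height = 1 + (1.89-1)·5.75/13 = 1.393654
θ = twist·z/height = 273°·5.75/13 = 120.7500° = 2.107485 rad
cos θ = -0.511293, sin θ = 0.859406 (intermediates below are computed at full precision and shown rounded to 5 d.p.)
v1: (-5,0.5) → rotate → (2.12676,-4.55268) → ×s → (2.96397,-6.34486) → (2.96,-6.34)
v2: (-4,-0.5) → rotate → (2.47488,-3.18198) → ×s → (3.44912,-4.43458) → (3.45,-4.43)
v3: (5,-0.5) → rotate → (-2.12676,4.55268) → ×s → (-2.96397,6.34486) → (-2.96,6.34)
v4: (5,5) → rotate → (-6.85350,1.74057) → ×s → (-9.55140,2.42575) → (-9.55,2.43)
v5: (2.5,4.5) → rotate → (-5.14556,-0.15230) → ×s → (-7.17113,-0.21226) → (-7.17,-0.21)

Cross-section at z=5.75: (2.96,-6.34) (3.45,-4.43) (-2.96,6.34) (-9.55,2.43) (-7.17,-0.21)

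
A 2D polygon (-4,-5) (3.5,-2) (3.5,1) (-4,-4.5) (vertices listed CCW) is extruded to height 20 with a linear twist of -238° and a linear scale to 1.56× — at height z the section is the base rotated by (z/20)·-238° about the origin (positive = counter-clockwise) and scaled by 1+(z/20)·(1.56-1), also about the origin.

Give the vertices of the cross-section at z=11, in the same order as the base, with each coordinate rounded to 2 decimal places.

Cross-section at z=11: (-1.52,8.24) (-4.97,-1.75) (-2.01,-4.32) (-1.02,7.81)

t = z/height = 11/20 = 0.55
s = 1 + (scale-1)·z/height = 1 + (1.56-1)·11/20 = 1.308000
θ = twist·z/height = -238°·11/20 = -130.9000° = -2.284636 rad
cos θ = -0.654741, sin θ = -0.755853 (intermediates below are computed at full precision and shown rounded to 5 d.p.)
v1: (-4,-5) → rotate → (-1.16030,6.29712) → ×s → (-1.51768,8.23663) → (-1.52,8.24)
v2: (3.5,-2) → rotate → (-3.80330,-1.33601) → ×s → (-4.97472,-1.74750) → (-4.97,-1.75)
v3: (3.5,1) → rotate → (-1.53574,-3.30023) → ×s → (-2.00875,-4.31670) → (-2.01,-4.32)
v4: (-4,-4.5) → rotate → (-0.78238,5.96975) → ×s → (-1.02335,7.80843) → (-1.02,7.81)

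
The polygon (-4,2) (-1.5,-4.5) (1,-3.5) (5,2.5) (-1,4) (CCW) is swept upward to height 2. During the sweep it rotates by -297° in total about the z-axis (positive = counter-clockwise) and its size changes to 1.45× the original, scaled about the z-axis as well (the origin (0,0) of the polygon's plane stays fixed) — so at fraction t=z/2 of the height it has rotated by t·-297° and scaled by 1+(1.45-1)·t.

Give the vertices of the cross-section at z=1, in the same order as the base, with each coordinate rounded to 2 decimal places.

Cross-section at z=1: (5.46,0.47) (-1.31,5.66) (-3.28,3.02) (-3.62,-5.81) (3.60,-3.54)

t = z/height = 1/2 = 0.5
s = 1 + (scale-1)·z/height = 1 + (1.45-1)·1/2 = 1.225000
θ = twist·z/height = -297°·1/2 = -148.5000° = -2.591814 rad
cos θ = -0.852640, sin θ = -0.522499 (intermediates below are computed at full precision and shown rounded to 5 d.p.)
v1: (-4,2) → rotate → (4.45556,0.38471) → ×s → (5.45806,0.47127) → (5.46,0.47)
v2: (-1.5,-4.5) → rotate → (-1.07228,4.62063) → ×s → (-1.31355,5.66027) → (-1.31,5.66)
v3: (1,-3.5) → rotate → (-2.68139,2.46174) → ×s → (-3.28470,3.01563) → (-3.28,3.02)
v4: (5,2.5) → rotate → (-2.95695,-4.74409) → ×s → (-3.62227,-5.81151) → (-3.62,-5.81)
v5: (-1,4) → rotate → (2.94263,-2.88806) → ×s → (3.60473,-3.53788) → (3.60,-3.54)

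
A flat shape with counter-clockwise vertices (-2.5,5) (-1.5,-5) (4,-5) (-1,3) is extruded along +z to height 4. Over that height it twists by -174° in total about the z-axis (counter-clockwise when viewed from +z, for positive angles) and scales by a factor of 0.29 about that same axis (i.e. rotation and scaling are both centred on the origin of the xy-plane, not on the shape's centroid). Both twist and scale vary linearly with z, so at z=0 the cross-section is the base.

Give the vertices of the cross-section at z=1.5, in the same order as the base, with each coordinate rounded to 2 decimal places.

t = z/height = 1.5/4 = 0.375
s = 1 + (scale-1)·z/height = 1 + (0.29-1)·1.5/4 = 0.733750
θ = twist·z/height = -174°·1.5/4 = -65.2500° = -1.138827 rad
cos θ = 0.418660, sin θ = -0.908143 (intermediates below are computed at full precision and shown rounded to 5 d.p.)
v1: (-2.5,5) → rotate → (3.49407,4.36366) → ×s → (2.56377,3.20183) → (2.56,3.20)
v2: (-1.5,-5) → rotate → (-5.16871,-0.73108) → ×s → (-3.79254,-0.53643) → (-3.79,-0.54)
v3: (4,-5) → rotate → (-2.86608,-5.72587) → ×s → (-2.10298,-4.20136) → (-2.10,-4.20)
v4: (-1,3) → rotate → (2.30577,2.16412) → ×s → (1.69186,1.58792) → (1.69,1.59)

Cross-section at z=1.5: (2.56,3.20) (-3.79,-0.54) (-2.10,-4.20) (1.69,1.59)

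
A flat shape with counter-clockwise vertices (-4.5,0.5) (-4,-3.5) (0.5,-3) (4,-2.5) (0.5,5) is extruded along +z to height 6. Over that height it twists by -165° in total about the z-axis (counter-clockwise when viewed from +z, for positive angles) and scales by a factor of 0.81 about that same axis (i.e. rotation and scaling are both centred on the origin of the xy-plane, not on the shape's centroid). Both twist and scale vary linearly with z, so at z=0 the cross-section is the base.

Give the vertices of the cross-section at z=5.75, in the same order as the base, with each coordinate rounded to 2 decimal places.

Cross-section at z=5.75: (3.57,0.99) (1.97,3.88) (-1.29,2.12) (-3.80,0.68) (1.14,-3.95)

t = z/height = 5.75/6 = 0.958333
s = 1 + (scale-1)·z/height = 1 + (0.81-1)·5.75/6 = 0.817917
θ = twist·z/height = -165°·5.75/6 = -158.1250° = -2.759802 rad
cos θ = -0.927999, sin θ = -0.372583 (intermediates below are computed at full precision and shown rounded to 5 d.p.)
v1: (-4.5,0.5) → rotate → (4.36229,1.21262) → ×s → (3.56799,0.99183) → (3.57,0.99)
v2: (-4,-3.5) → rotate → (2.40796,4.73833) → ×s → (1.96951,3.87556) → (1.97,3.88)
v3: (0.5,-3) → rotate → (-1.58175,2.59771) → ×s → (-1.29374,2.12471) → (-1.29,2.12)
v4: (4,-2.5) → rotate → (-4.64345,0.82967) → ×s → (-3.79796,0.67860) → (-3.80,0.68)
v5: (0.5,5) → rotate → (1.39892,-4.82629) → ×s → (1.14420,-3.94750) → (1.14,-3.95)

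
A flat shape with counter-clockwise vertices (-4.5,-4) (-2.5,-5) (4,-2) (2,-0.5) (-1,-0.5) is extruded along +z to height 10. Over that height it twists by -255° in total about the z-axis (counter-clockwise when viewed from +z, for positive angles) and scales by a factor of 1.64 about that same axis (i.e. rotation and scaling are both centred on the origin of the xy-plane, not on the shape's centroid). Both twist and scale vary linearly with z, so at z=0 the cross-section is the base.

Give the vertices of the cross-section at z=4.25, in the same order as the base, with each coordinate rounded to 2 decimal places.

Cross-section at z=4.25: (-3.02,7.04) (-5.03,5.02) (-4.02,-4.03) (-1.41,-2.21) (-0.20,1.41)

t = z/height = 4.25/10 = 0.425
s = 1 + (scale-1)·z/height = 1 + (1.64-1)·4.25/10 = 1.272000
θ = twist·z/height = -255°·4.25/10 = -108.3750° = -1.891501 rad
cos θ = -0.315235, sin θ = -0.949014 (intermediates below are computed at full precision and shown rounded to 5 d.p.)
v1: (-4.5,-4) → rotate → (-2.37750,5.53150) → ×s → (-3.02418,7.03607) → (-3.02,7.04)
v2: (-2.5,-5) → rotate → (-3.95698,3.94871) → ×s → (-5.03328,5.02276) → (-5.03,5.02)
v3: (4,-2) → rotate → (-3.15897,-3.16558) → ×s → (-4.01821,-4.02662) → (-4.02,-4.03)
v4: (2,-0.5) → rotate → (-1.10498,-1.74041) → ×s → (-1.40553,-2.21380) → (-1.41,-2.21)
v5: (-1,-0.5) → rotate → (-0.15927,1.10663) → ×s → (-0.20259,1.40763) → (-0.20,1.41)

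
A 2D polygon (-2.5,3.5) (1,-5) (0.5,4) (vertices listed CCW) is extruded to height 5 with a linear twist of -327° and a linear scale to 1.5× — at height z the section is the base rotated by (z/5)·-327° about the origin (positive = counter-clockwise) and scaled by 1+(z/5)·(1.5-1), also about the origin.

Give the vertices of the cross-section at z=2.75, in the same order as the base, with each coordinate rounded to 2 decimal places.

Cross-section at z=2.75: (3.20,-4.45) (-1.29,6.37) (-0.62,-5.10)

t = z/height = 2.75/5 = 0.55
s = 1 + (scale-1)·z/height = 1 + (1.5-1)·2.75/5 = 1.275000
θ = twist·z/height = -327°·2.75/5 = -179.8500° = -3.138975 rad
cos θ = -0.999997, sin θ = -0.002618 (intermediates below are computed at full precision and shown rounded to 5 d.p.)
v1: (-2.5,3.5) → rotate → (2.50915,-3.49344) → ×s → (3.19917,-4.45414) → (3.20,-4.45)
v2: (1,-5) → rotate → (-1.01309,4.99736) → ×s → (-1.29169,6.37164) → (-1.29,6.37)
v3: (0.5,4) → rotate → (-0.48953,-4.00130) → ×s → (-0.62415,-5.10165) → (-0.62,-5.10)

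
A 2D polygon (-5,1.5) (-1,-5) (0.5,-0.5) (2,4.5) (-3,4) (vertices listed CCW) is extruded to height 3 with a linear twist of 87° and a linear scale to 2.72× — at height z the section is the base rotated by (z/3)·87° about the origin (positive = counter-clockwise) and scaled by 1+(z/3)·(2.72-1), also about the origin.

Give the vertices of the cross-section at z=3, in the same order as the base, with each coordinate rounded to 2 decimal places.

Cross-section at z=3: (-4.79,-13.37) (13.44,-3.43) (1.43,1.29) (-11.94,6.07) (-11.29,-7.58)

t = z/height = 3/3 = 1
s = 1 + (scale-1)·z/height = 1 + (2.72-1)·3/3 = 2.720000
θ = twist·z/height = 87°·3/3 = 87.0000° = 1.518436 rad
cos θ = 0.052336, sin θ = 0.998630 (intermediates below are computed at full precision and shown rounded to 5 d.p.)
v1: (-5,1.5) → rotate → (-1.75962,-4.91464) → ×s → (-4.78618,-13.36783) → (-4.79,-13.37)
v2: (-1,-5) → rotate → (4.94081,-1.26031) → ×s → (13.43901,-3.42804) → (13.44,-3.43)
v3: (0.5,-0.5) → rotate → (0.52548,0.47315) → ×s → (1.42931,1.28696) → (1.43,1.29)
v4: (2,4.5) → rotate → (-4.38916,2.23277) → ×s → (-11.93852,6.07314) → (-11.94,6.07)
v5: (-3,4) → rotate → (-4.15153,-2.78654) → ×s → (-11.29215,-7.57940) → (-11.29,-7.58)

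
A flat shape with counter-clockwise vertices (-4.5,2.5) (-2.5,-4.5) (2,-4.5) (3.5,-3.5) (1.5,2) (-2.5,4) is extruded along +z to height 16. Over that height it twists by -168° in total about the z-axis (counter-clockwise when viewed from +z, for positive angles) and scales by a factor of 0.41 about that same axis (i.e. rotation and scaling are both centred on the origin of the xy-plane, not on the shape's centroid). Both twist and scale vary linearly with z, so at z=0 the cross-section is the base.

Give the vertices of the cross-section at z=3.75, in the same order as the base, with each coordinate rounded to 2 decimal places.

Cross-section at z=3.75: (-1.63,4.13) (-4.13,-1.63) (-1.13,-4.09) (0.42,-4.24) (2.09,0.51) (0.52,4.03)

t = z/height = 3.75/16 = 0.234375
s = 1 + (scale-1)·z/height = 1 + (0.41-1)·3.75/16 = 0.861719
θ = twist·z/height = -168°·3.75/16 = -39.3750° = -0.687223 rad
cos θ = 0.773010, sin θ = -0.634393 (intermediates below are computed at full precision and shown rounded to 5 d.p.)
v1: (-4.5,2.5) → rotate → (-1.89256,4.78730) → ×s → (-1.63086,4.12530) → (-1.63,4.13)
v2: (-2.5,-4.5) → rotate → (-4.78730,-1.89256) → ×s → (-4.12530,-1.63086) → (-4.13,-1.63)
v3: (2,-4.5) → rotate → (-1.30875,-4.74733) → ×s → (-1.12777,-4.09087) → (-1.13,-4.09)
v4: (3.5,-3.5) → rotate → (0.48516,-4.92591) → ×s → (0.41807,-4.24475) → (0.42,-4.24)
v5: (1.5,2) → rotate → (2.42830,0.59443) → ×s → (2.09251,0.51223) → (2.09,0.51)
v6: (-2.5,4) → rotate → (0.60505,4.67803) → ×s → (0.52138,4.03114) → (0.52,4.03)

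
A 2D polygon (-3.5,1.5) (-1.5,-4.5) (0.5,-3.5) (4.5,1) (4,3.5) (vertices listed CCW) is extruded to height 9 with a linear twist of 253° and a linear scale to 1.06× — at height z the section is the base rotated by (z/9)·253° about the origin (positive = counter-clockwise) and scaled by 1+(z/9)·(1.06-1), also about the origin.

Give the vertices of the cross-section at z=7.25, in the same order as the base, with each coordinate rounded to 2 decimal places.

Cross-section at z=7.25: (3.99,0.04) (-0.47,4.95) (-1.96,3.15) (-3.89,-2.86) (-2.36,-5.05)

t = z/height = 7.25/9 = 0.805556
s = 1 + (scale-1)·z/height = 1 + (1.06-1)·7.25/9 = 1.048333
θ = twist·z/height = 253°·7.25/9 = 203.8056° = 3.557078 rad
cos θ = -0.914921, sin θ = -0.403634 (intermediates below are computed at full precision and shown rounded to 5 d.p.)
v1: (-3.5,1.5) → rotate → (3.80767,0.04034) → ×s → (3.99171,0.04229) → (3.99,0.04)
v2: (-1.5,-4.5) → rotate → (-0.44397,4.72259) → ×s → (-0.46543,4.95085) → (-0.47,4.95)
v3: (0.5,-3.5) → rotate → (-1.87018,3.00040) → ×s → (-1.96057,3.14542) → (-1.96,3.15)
v4: (4.5,1) → rotate → (-3.71351,-2.73127) → ×s → (-3.89299,-2.86329) → (-3.89,-2.86)
v5: (4,3.5) → rotate → (-2.24696,-4.81676) → ×s → (-2.35557,-5.04957) → (-2.36,-5.05)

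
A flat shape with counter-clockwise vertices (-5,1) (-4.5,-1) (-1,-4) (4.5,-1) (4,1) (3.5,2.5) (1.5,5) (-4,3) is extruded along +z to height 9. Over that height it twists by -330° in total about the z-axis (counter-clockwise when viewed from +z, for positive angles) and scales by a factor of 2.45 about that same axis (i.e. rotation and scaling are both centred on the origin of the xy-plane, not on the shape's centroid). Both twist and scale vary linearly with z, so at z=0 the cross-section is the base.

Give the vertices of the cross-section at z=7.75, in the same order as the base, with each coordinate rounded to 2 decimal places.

t = z/height = 7.75/9 = 0.861111
s = 1 + (scale-1)·z/height = 1 + (2.45-1)·7.75/9 = 2.248611
θ = twist·z/height = -330°·7.75/9 = -284.1667° = -4.959644 rad
cos θ = 0.244743, sin θ = 0.969588 (intermediates below are computed at full precision and shown rounded to 5 d.p.)
v1: (-5,1) → rotate → (-2.19330,-4.60320) → ×s → (-4.93189,-10.35080) → (-4.93,-10.35)
v2: (-4.5,-1) → rotate → (-0.13176,-4.60789) → ×s → (-0.29627,-10.36135) → (-0.30,-10.36)
v3: (-1,-4) → rotate → (3.63361,-1.94856) → ×s → (8.17057,-4.38156) → (8.17,-4.38)
v4: (4.5,-1) → rotate → (2.07093,4.11840) → ×s → (4.65672,9.26068) → (4.66,9.26)
v5: (4,1) → rotate → (0.00939,4.12309) → ×s → (0.02110,9.27124) → (0.02,9.27)
v6: (3.5,2.5) → rotate → (-1.56737,4.00542) → ×s → (-3.52440,9.00662) → (-3.52,9.01)
v7: (1.5,5) → rotate → (-4.48082,2.67810) → ×s → (-10.07563,6.02200) → (-10.08,6.02)
v8: (-4,3) → rotate → (-3.88774,-3.14412) → ×s → (-8.74201,-7.06991) → (-8.74,-7.07)

Cross-section at z=7.75: (-4.93,-10.35) (-0.30,-10.36) (8.17,-4.38) (4.66,9.26) (0.02,9.27) (-3.52,9.01) (-10.08,6.02) (-8.74,-7.07)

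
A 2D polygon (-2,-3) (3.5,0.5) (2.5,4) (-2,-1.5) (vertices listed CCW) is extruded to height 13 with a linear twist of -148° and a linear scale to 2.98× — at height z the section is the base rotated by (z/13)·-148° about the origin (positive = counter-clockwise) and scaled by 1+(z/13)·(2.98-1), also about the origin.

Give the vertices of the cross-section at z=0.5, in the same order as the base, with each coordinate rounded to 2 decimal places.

t = z/height = 0.5/13 = 0.0384615
s = 1 + (scale-1)·z/height = 1 + (2.98-1)·0.5/13 = 1.076154
θ = twist·z/height = -148°·0.5/13 = -5.6923° = -0.099350 rad
cos θ = 0.995069, sin θ = -0.099186 (intermediates below are computed at full precision and shown rounded to 5 d.p.)
v1: (-2,-3) → rotate → (-2.28770,-2.78683) → ×s → (-2.46191,-2.99906) → (-2.46,-3.00)
v2: (3.5,0.5) → rotate → (3.53233,0.15038) → ×s → (3.80134,0.16184) → (3.80,0.16)
v3: (2.5,4) → rotate → (2.88442,3.73231) → ×s → (3.10408,4.01654) → (3.10,4.02)
v4: (-2,-1.5) → rotate → (-2.13892,-1.29423) → ×s → (-2.30180,-1.39279) → (-2.30,-1.39)

Cross-section at z=0.5: (-2.46,-3.00) (3.80,0.16) (3.10,4.02) (-2.30,-1.39)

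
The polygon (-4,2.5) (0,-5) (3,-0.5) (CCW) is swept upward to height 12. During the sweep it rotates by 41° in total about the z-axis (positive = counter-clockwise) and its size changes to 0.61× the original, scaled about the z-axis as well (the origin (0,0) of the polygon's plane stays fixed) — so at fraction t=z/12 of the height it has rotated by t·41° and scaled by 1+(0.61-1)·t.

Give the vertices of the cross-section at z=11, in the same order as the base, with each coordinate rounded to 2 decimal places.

t = z/height = 11/12 = 0.916667
s = 1 + (scale-1)·z/height = 1 + (0.61-1)·11/12 = 0.642500
θ = twist·z/height = 41°·11/12 = 37.5833° = 0.655953 rad
cos θ = 0.792467, sin θ = 0.609915 (intermediates below are computed at full precision and shown rounded to 5 d.p.)
v1: (-4,2.5) → rotate → (-4.69466,-0.45849) → ×s → (-3.01632,-0.29458) → (-3.02,-0.29)
v2: (0,-5) → rotate → (3.04957,-3.96234) → ×s → (1.95935,-2.54580) → (1.96,-2.55)
v3: (3,-0.5) → rotate → (2.68236,1.43351) → ×s → (1.72342,0.92103) → (1.72,0.92)

Cross-section at z=11: (-3.02,-0.29) (1.96,-2.55) (1.72,0.92)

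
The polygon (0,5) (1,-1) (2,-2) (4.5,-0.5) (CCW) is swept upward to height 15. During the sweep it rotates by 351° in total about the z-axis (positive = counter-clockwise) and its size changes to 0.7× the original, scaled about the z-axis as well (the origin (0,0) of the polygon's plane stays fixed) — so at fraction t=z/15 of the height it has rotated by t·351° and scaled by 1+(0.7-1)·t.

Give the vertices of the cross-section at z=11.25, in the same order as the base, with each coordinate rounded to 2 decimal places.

t = z/height = 11.25/15 = 0.75
s = 1 + (scale-1)·z/height = 1 + (0.7-1)·11.25/15 = 0.775000
θ = twist·z/height = 351°·11.25/15 = 263.2500° = 4.594579 rad
cos θ = -0.117537, sin θ = -0.993068 (intermediates below are computed at full precision and shown rounded to 5 d.p.)
v1: (0,5) → rotate → (4.96534,-0.58769) → ×s → (3.84814,-0.45546) → (3.85,-0.46)
v2: (1,-1) → rotate → (-1.11061,-0.87553) → ×s → (-0.86072,-0.67854) → (-0.86,-0.68)
v3: (2,-2) → rotate → (-2.22121,-1.75106) → ×s → (-1.72144,-1.35707) → (-1.72,-1.36)
v4: (4.5,-0.5) → rotate → (-1.02545,-4.41004) → ×s → (-0.79473,-3.41778) → (-0.79,-3.42)

Cross-section at z=11.25: (3.85,-0.46) (-0.86,-0.68) (-1.72,-1.36) (-0.79,-3.42)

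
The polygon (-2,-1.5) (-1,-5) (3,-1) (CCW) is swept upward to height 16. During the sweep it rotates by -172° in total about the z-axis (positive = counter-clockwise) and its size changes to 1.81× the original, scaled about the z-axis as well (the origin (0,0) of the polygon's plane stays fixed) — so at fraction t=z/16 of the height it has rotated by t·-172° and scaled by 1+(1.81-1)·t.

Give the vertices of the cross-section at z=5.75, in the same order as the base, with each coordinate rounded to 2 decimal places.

Cross-section at z=5.75: (-2.93,1.36) (-6.30,-1.91) (0.69,-4.02)

t = z/height = 5.75/16 = 0.359375
s = 1 + (scale-1)·z/height = 1 + (1.81-1)·5.75/16 = 1.291094
θ = twist·z/height = -172°·5.75/16 = -61.8125° = -1.078832 rad
cos θ = 0.472358, sin θ = -0.881407 (intermediates below are computed at full precision and shown rounded to 5 d.p.)
v1: (-2,-1.5) → rotate → (-2.26683,1.05428) → ×s → (-2.92669,1.36117) → (-2.93,1.36)
v2: (-1,-5) → rotate → (-4.87939,-1.48039) → ×s → (-6.29975,-1.91132) → (-6.30,-1.91)
v3: (3,-1) → rotate → (0.53567,-3.11658) → ×s → (0.69160,-4.02379) → (0.69,-4.02)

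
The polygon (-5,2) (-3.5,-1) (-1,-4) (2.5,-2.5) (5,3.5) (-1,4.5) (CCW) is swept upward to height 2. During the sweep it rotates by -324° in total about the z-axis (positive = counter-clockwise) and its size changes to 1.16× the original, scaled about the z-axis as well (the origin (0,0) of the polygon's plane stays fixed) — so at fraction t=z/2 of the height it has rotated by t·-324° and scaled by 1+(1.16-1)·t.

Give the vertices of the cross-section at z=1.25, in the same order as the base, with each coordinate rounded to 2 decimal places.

Cross-section at z=1.25: (4.24,-4.14) (3.98,-0.46) (2.70,3.64) (-1.49,3.59) (-6.55,-1.45) (-0.88,-4.99)

t = z/height = 1.25/2 = 0.625
s = 1 + (scale-1)·z/height = 1 + (1.16-1)·1.25/2 = 1.100000
θ = twist·z/height = -324°·1.25/2 = -202.5000° = -3.534292 rad
cos θ = -0.923880, sin θ = 0.382683 (intermediates below are computed at full precision and shown rounded to 5 d.p.)
v1: (-5,2) → rotate → (3.85403,-3.76118) → ×s → (4.23943,-4.13729) → (4.24,-4.14)
v2: (-3.5,-1) → rotate → (3.61626,-0.41551) → ×s → (3.97789,-0.45706) → (3.98,-0.46)
v3: (-1,-4) → rotate → (2.45461,3.31283) → ×s → (2.70007,3.64412) → (2.70,3.64)
v4: (2.5,-2.5) → rotate → (-1.35299,3.26641) → ×s → (-1.48829,3.59305) → (-1.49,3.59)
v5: (5,3.5) → rotate → (-5.95879,-1.32016) → ×s → (-6.55467,-1.45218) → (-6.55,-1.45)
v6: (-1,4.5) → rotate → (-0.79820,-4.54014) → ×s → (-0.87802,-4.99416) → (-0.88,-4.99)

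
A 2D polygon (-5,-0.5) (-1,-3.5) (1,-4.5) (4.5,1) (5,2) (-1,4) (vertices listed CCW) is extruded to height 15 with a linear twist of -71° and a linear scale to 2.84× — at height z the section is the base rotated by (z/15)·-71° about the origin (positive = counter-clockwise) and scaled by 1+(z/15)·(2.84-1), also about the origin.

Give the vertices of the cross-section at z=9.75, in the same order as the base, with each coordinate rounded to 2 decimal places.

Cross-section at z=9.75: (-8.40,7.16) (-7.06,-3.74) (-5.61,-8.43) (8.43,-5.61) (10.77,-4.88) (4.81,7.67)

t = z/height = 9.75/15 = 0.65
s = 1 + (scale-1)·z/height = 1 + (2.84-1)·9.75/15 = 2.196000
θ = twist·z/height = -71°·9.75/15 = -46.1500° = -0.805469 rad
cos θ = 0.692773, sin θ = -0.721156 (intermediates below are computed at full precision and shown rounded to 5 d.p.)
v1: (-5,-0.5) → rotate → (-3.82444,3.25939) → ×s → (-8.39847,7.15763) → (-8.40,7.16)
v2: (-1,-3.5) → rotate → (-3.21682,-1.70355) → ×s → (-7.06413,-3.74099) → (-7.06,-3.74)
v3: (1,-4.5) → rotate → (-2.55243,-3.83863) → ×s → (-5.60513,-8.42964) → (-5.61,-8.43)
v4: (4.5,1) → rotate → (3.83863,-2.55243) → ×s → (8.42964,-5.60513) → (8.43,-5.61)
v5: (5,2) → rotate → (4.90618,-2.22023) → ×s → (10.77396,-4.87563) → (10.77,-4.88)
v6: (-1,4) → rotate → (2.19185,3.49225) → ×s → (4.81330,7.66897) → (4.81,7.67)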